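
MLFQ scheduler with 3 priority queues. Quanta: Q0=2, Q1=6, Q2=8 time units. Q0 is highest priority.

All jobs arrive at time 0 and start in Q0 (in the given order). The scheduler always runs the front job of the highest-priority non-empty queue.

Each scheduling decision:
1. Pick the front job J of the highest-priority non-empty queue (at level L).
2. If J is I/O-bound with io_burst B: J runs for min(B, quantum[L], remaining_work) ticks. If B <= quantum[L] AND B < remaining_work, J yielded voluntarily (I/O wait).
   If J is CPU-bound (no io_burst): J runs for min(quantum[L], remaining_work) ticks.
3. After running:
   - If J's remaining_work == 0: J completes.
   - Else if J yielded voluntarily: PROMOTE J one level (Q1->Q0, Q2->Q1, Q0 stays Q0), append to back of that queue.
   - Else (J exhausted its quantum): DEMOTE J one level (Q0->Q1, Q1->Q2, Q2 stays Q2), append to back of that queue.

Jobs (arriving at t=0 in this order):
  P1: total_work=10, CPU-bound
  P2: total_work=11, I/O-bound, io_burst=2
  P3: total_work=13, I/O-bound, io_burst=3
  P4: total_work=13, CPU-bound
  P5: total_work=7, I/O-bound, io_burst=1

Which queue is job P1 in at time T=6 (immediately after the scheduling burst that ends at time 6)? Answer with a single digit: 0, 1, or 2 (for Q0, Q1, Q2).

t=0-2: P1@Q0 runs 2, rem=8, quantum used, demote→Q1. Q0=[P2,P3,P4,P5] Q1=[P1] Q2=[]
t=2-4: P2@Q0 runs 2, rem=9, I/O yield, promote→Q0. Q0=[P3,P4,P5,P2] Q1=[P1] Q2=[]
t=4-6: P3@Q0 runs 2, rem=11, quantum used, demote→Q1. Q0=[P4,P5,P2] Q1=[P1,P3] Q2=[]
t=6-8: P4@Q0 runs 2, rem=11, quantum used, demote→Q1. Q0=[P5,P2] Q1=[P1,P3,P4] Q2=[]
t=8-9: P5@Q0 runs 1, rem=6, I/O yield, promote→Q0. Q0=[P2,P5] Q1=[P1,P3,P4] Q2=[]
t=9-11: P2@Q0 runs 2, rem=7, I/O yield, promote→Q0. Q0=[P5,P2] Q1=[P1,P3,P4] Q2=[]
t=11-12: P5@Q0 runs 1, rem=5, I/O yield, promote→Q0. Q0=[P2,P5] Q1=[P1,P3,P4] Q2=[]
t=12-14: P2@Q0 runs 2, rem=5, I/O yield, promote→Q0. Q0=[P5,P2] Q1=[P1,P3,P4] Q2=[]
t=14-15: P5@Q0 runs 1, rem=4, I/O yield, promote→Q0. Q0=[P2,P5] Q1=[P1,P3,P4] Q2=[]
t=15-17: P2@Q0 runs 2, rem=3, I/O yield, promote→Q0. Q0=[P5,P2] Q1=[P1,P3,P4] Q2=[]
t=17-18: P5@Q0 runs 1, rem=3, I/O yield, promote→Q0. Q0=[P2,P5] Q1=[P1,P3,P4] Q2=[]
t=18-20: P2@Q0 runs 2, rem=1, I/O yield, promote→Q0. Q0=[P5,P2] Q1=[P1,P3,P4] Q2=[]
t=20-21: P5@Q0 runs 1, rem=2, I/O yield, promote→Q0. Q0=[P2,P5] Q1=[P1,P3,P4] Q2=[]
t=21-22: P2@Q0 runs 1, rem=0, completes. Q0=[P5] Q1=[P1,P3,P4] Q2=[]
t=22-23: P5@Q0 runs 1, rem=1, I/O yield, promote→Q0. Q0=[P5] Q1=[P1,P3,P4] Q2=[]
t=23-24: P5@Q0 runs 1, rem=0, completes. Q0=[] Q1=[P1,P3,P4] Q2=[]
t=24-30: P1@Q1 runs 6, rem=2, quantum used, demote→Q2. Q0=[] Q1=[P3,P4] Q2=[P1]
t=30-33: P3@Q1 runs 3, rem=8, I/O yield, promote→Q0. Q0=[P3] Q1=[P4] Q2=[P1]
t=33-35: P3@Q0 runs 2, rem=6, quantum used, demote→Q1. Q0=[] Q1=[P4,P3] Q2=[P1]
t=35-41: P4@Q1 runs 6, rem=5, quantum used, demote→Q2. Q0=[] Q1=[P3] Q2=[P1,P4]
t=41-44: P3@Q1 runs 3, rem=3, I/O yield, promote→Q0. Q0=[P3] Q1=[] Q2=[P1,P4]
t=44-46: P3@Q0 runs 2, rem=1, quantum used, demote→Q1. Q0=[] Q1=[P3] Q2=[P1,P4]
t=46-47: P3@Q1 runs 1, rem=0, completes. Q0=[] Q1=[] Q2=[P1,P4]
t=47-49: P1@Q2 runs 2, rem=0, completes. Q0=[] Q1=[] Q2=[P4]
t=49-54: P4@Q2 runs 5, rem=0, completes. Q0=[] Q1=[] Q2=[]

Answer: 1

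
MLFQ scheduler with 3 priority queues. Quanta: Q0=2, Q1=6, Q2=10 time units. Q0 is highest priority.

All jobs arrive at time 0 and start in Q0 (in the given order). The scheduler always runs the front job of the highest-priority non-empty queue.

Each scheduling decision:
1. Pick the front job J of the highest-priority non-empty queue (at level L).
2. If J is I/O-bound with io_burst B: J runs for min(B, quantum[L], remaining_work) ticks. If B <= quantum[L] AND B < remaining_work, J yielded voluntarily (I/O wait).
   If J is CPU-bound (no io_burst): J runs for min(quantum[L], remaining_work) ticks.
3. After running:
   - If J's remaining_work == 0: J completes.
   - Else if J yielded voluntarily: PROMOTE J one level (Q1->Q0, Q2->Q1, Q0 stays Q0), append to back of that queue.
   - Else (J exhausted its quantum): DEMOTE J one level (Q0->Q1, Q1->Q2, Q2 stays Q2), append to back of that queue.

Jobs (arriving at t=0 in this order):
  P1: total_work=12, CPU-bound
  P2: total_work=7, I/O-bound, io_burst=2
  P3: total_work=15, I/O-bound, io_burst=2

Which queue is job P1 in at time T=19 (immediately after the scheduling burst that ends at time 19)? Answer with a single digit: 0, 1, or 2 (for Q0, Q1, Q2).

Answer: 1

Derivation:
t=0-2: P1@Q0 runs 2, rem=10, quantum used, demote→Q1. Q0=[P2,P3] Q1=[P1] Q2=[]
t=2-4: P2@Q0 runs 2, rem=5, I/O yield, promote→Q0. Q0=[P3,P2] Q1=[P1] Q2=[]
t=4-6: P3@Q0 runs 2, rem=13, I/O yield, promote→Q0. Q0=[P2,P3] Q1=[P1] Q2=[]
t=6-8: P2@Q0 runs 2, rem=3, I/O yield, promote→Q0. Q0=[P3,P2] Q1=[P1] Q2=[]
t=8-10: P3@Q0 runs 2, rem=11, I/O yield, promote→Q0. Q0=[P2,P3] Q1=[P1] Q2=[]
t=10-12: P2@Q0 runs 2, rem=1, I/O yield, promote→Q0. Q0=[P3,P2] Q1=[P1] Q2=[]
t=12-14: P3@Q0 runs 2, rem=9, I/O yield, promote→Q0. Q0=[P2,P3] Q1=[P1] Q2=[]
t=14-15: P2@Q0 runs 1, rem=0, completes. Q0=[P3] Q1=[P1] Q2=[]
t=15-17: P3@Q0 runs 2, rem=7, I/O yield, promote→Q0. Q0=[P3] Q1=[P1] Q2=[]
t=17-19: P3@Q0 runs 2, rem=5, I/O yield, promote→Q0. Q0=[P3] Q1=[P1] Q2=[]
t=19-21: P3@Q0 runs 2, rem=3, I/O yield, promote→Q0. Q0=[P3] Q1=[P1] Q2=[]
t=21-23: P3@Q0 runs 2, rem=1, I/O yield, promote→Q0. Q0=[P3] Q1=[P1] Q2=[]
t=23-24: P3@Q0 runs 1, rem=0, completes. Q0=[] Q1=[P1] Q2=[]
t=24-30: P1@Q1 runs 6, rem=4, quantum used, demote→Q2. Q0=[] Q1=[] Q2=[P1]
t=30-34: P1@Q2 runs 4, rem=0, completes. Q0=[] Q1=[] Q2=[]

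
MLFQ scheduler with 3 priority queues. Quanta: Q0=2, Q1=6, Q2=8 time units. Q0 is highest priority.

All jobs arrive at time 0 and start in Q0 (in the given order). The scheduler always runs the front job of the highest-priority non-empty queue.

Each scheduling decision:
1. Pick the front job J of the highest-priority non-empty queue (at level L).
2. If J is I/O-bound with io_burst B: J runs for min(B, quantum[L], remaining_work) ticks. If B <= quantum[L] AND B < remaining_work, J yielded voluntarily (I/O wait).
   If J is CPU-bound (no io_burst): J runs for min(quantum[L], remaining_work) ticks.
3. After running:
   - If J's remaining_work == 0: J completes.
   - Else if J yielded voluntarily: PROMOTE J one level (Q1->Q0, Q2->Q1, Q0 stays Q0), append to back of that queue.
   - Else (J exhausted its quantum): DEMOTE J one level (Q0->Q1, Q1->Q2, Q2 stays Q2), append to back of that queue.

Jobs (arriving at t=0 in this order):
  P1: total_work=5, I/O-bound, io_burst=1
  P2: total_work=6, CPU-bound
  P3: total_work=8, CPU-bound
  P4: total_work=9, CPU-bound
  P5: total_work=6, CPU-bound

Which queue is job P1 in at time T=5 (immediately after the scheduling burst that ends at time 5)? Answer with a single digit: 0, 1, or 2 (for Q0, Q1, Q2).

t=0-1: P1@Q0 runs 1, rem=4, I/O yield, promote→Q0. Q0=[P2,P3,P4,P5,P1] Q1=[] Q2=[]
t=1-3: P2@Q0 runs 2, rem=4, quantum used, demote→Q1. Q0=[P3,P4,P5,P1] Q1=[P2] Q2=[]
t=3-5: P3@Q0 runs 2, rem=6, quantum used, demote→Q1. Q0=[P4,P5,P1] Q1=[P2,P3] Q2=[]
t=5-7: P4@Q0 runs 2, rem=7, quantum used, demote→Q1. Q0=[P5,P1] Q1=[P2,P3,P4] Q2=[]
t=7-9: P5@Q0 runs 2, rem=4, quantum used, demote→Q1. Q0=[P1] Q1=[P2,P3,P4,P5] Q2=[]
t=9-10: P1@Q0 runs 1, rem=3, I/O yield, promote→Q0. Q0=[P1] Q1=[P2,P3,P4,P5] Q2=[]
t=10-11: P1@Q0 runs 1, rem=2, I/O yield, promote→Q0. Q0=[P1] Q1=[P2,P3,P4,P5] Q2=[]
t=11-12: P1@Q0 runs 1, rem=1, I/O yield, promote→Q0. Q0=[P1] Q1=[P2,P3,P4,P5] Q2=[]
t=12-13: P1@Q0 runs 1, rem=0, completes. Q0=[] Q1=[P2,P3,P4,P5] Q2=[]
t=13-17: P2@Q1 runs 4, rem=0, completes. Q0=[] Q1=[P3,P4,P5] Q2=[]
t=17-23: P3@Q1 runs 6, rem=0, completes. Q0=[] Q1=[P4,P5] Q2=[]
t=23-29: P4@Q1 runs 6, rem=1, quantum used, demote→Q2. Q0=[] Q1=[P5] Q2=[P4]
t=29-33: P5@Q1 runs 4, rem=0, completes. Q0=[] Q1=[] Q2=[P4]
t=33-34: P4@Q2 runs 1, rem=0, completes. Q0=[] Q1=[] Q2=[]

Answer: 0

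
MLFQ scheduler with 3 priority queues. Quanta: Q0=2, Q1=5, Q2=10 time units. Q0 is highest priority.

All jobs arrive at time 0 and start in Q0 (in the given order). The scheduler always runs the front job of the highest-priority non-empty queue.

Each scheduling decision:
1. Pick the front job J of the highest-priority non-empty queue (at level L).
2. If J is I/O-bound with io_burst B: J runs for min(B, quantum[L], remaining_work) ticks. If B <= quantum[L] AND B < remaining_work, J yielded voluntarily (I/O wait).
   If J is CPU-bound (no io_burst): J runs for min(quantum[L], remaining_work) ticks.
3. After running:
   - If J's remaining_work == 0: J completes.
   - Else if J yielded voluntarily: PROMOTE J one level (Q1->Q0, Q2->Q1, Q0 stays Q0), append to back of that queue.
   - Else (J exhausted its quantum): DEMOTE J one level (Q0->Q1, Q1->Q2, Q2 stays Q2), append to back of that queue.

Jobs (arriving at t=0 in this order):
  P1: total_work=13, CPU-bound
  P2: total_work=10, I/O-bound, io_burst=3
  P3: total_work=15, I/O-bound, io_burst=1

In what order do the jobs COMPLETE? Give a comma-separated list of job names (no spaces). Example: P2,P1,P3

Answer: P3,P2,P1

Derivation:
t=0-2: P1@Q0 runs 2, rem=11, quantum used, demote→Q1. Q0=[P2,P3] Q1=[P1] Q2=[]
t=2-4: P2@Q0 runs 2, rem=8, quantum used, demote→Q1. Q0=[P3] Q1=[P1,P2] Q2=[]
t=4-5: P3@Q0 runs 1, rem=14, I/O yield, promote→Q0. Q0=[P3] Q1=[P1,P2] Q2=[]
t=5-6: P3@Q0 runs 1, rem=13, I/O yield, promote→Q0. Q0=[P3] Q1=[P1,P2] Q2=[]
t=6-7: P3@Q0 runs 1, rem=12, I/O yield, promote→Q0. Q0=[P3] Q1=[P1,P2] Q2=[]
t=7-8: P3@Q0 runs 1, rem=11, I/O yield, promote→Q0. Q0=[P3] Q1=[P1,P2] Q2=[]
t=8-9: P3@Q0 runs 1, rem=10, I/O yield, promote→Q0. Q0=[P3] Q1=[P1,P2] Q2=[]
t=9-10: P3@Q0 runs 1, rem=9, I/O yield, promote→Q0. Q0=[P3] Q1=[P1,P2] Q2=[]
t=10-11: P3@Q0 runs 1, rem=8, I/O yield, promote→Q0. Q0=[P3] Q1=[P1,P2] Q2=[]
t=11-12: P3@Q0 runs 1, rem=7, I/O yield, promote→Q0. Q0=[P3] Q1=[P1,P2] Q2=[]
t=12-13: P3@Q0 runs 1, rem=6, I/O yield, promote→Q0. Q0=[P3] Q1=[P1,P2] Q2=[]
t=13-14: P3@Q0 runs 1, rem=5, I/O yield, promote→Q0. Q0=[P3] Q1=[P1,P2] Q2=[]
t=14-15: P3@Q0 runs 1, rem=4, I/O yield, promote→Q0. Q0=[P3] Q1=[P1,P2] Q2=[]
t=15-16: P3@Q0 runs 1, rem=3, I/O yield, promote→Q0. Q0=[P3] Q1=[P1,P2] Q2=[]
t=16-17: P3@Q0 runs 1, rem=2, I/O yield, promote→Q0. Q0=[P3] Q1=[P1,P2] Q2=[]
t=17-18: P3@Q0 runs 1, rem=1, I/O yield, promote→Q0. Q0=[P3] Q1=[P1,P2] Q2=[]
t=18-19: P3@Q0 runs 1, rem=0, completes. Q0=[] Q1=[P1,P2] Q2=[]
t=19-24: P1@Q1 runs 5, rem=6, quantum used, demote→Q2. Q0=[] Q1=[P2] Q2=[P1]
t=24-27: P2@Q1 runs 3, rem=5, I/O yield, promote→Q0. Q0=[P2] Q1=[] Q2=[P1]
t=27-29: P2@Q0 runs 2, rem=3, quantum used, demote→Q1. Q0=[] Q1=[P2] Q2=[P1]
t=29-32: P2@Q1 runs 3, rem=0, completes. Q0=[] Q1=[] Q2=[P1]
t=32-38: P1@Q2 runs 6, rem=0, completes. Q0=[] Q1=[] Q2=[]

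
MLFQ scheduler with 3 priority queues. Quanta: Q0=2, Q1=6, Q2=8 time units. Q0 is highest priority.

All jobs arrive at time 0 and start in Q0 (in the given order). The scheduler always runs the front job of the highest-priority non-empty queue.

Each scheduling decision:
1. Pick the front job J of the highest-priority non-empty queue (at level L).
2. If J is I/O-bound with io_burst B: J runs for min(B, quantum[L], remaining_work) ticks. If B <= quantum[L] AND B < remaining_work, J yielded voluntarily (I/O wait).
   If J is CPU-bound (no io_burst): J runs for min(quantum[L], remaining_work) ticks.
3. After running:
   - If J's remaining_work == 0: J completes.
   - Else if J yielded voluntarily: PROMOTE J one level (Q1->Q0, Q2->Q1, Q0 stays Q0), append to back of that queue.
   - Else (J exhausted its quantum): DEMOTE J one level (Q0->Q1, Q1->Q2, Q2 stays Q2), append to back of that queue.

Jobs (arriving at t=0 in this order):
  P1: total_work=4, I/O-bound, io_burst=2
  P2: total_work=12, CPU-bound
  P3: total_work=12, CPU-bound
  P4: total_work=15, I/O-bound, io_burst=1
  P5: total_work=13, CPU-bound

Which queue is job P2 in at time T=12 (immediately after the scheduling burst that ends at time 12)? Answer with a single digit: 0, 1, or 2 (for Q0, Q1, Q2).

Answer: 1

Derivation:
t=0-2: P1@Q0 runs 2, rem=2, I/O yield, promote→Q0. Q0=[P2,P3,P4,P5,P1] Q1=[] Q2=[]
t=2-4: P2@Q0 runs 2, rem=10, quantum used, demote→Q1. Q0=[P3,P4,P5,P1] Q1=[P2] Q2=[]
t=4-6: P3@Q0 runs 2, rem=10, quantum used, demote→Q1. Q0=[P4,P5,P1] Q1=[P2,P3] Q2=[]
t=6-7: P4@Q0 runs 1, rem=14, I/O yield, promote→Q0. Q0=[P5,P1,P4] Q1=[P2,P3] Q2=[]
t=7-9: P5@Q0 runs 2, rem=11, quantum used, demote→Q1. Q0=[P1,P4] Q1=[P2,P3,P5] Q2=[]
t=9-11: P1@Q0 runs 2, rem=0, completes. Q0=[P4] Q1=[P2,P3,P5] Q2=[]
t=11-12: P4@Q0 runs 1, rem=13, I/O yield, promote→Q0. Q0=[P4] Q1=[P2,P3,P5] Q2=[]
t=12-13: P4@Q0 runs 1, rem=12, I/O yield, promote→Q0. Q0=[P4] Q1=[P2,P3,P5] Q2=[]
t=13-14: P4@Q0 runs 1, rem=11, I/O yield, promote→Q0. Q0=[P4] Q1=[P2,P3,P5] Q2=[]
t=14-15: P4@Q0 runs 1, rem=10, I/O yield, promote→Q0. Q0=[P4] Q1=[P2,P3,P5] Q2=[]
t=15-16: P4@Q0 runs 1, rem=9, I/O yield, promote→Q0. Q0=[P4] Q1=[P2,P3,P5] Q2=[]
t=16-17: P4@Q0 runs 1, rem=8, I/O yield, promote→Q0. Q0=[P4] Q1=[P2,P3,P5] Q2=[]
t=17-18: P4@Q0 runs 1, rem=7, I/O yield, promote→Q0. Q0=[P4] Q1=[P2,P3,P5] Q2=[]
t=18-19: P4@Q0 runs 1, rem=6, I/O yield, promote→Q0. Q0=[P4] Q1=[P2,P3,P5] Q2=[]
t=19-20: P4@Q0 runs 1, rem=5, I/O yield, promote→Q0. Q0=[P4] Q1=[P2,P3,P5] Q2=[]
t=20-21: P4@Q0 runs 1, rem=4, I/O yield, promote→Q0. Q0=[P4] Q1=[P2,P3,P5] Q2=[]
t=21-22: P4@Q0 runs 1, rem=3, I/O yield, promote→Q0. Q0=[P4] Q1=[P2,P3,P5] Q2=[]
t=22-23: P4@Q0 runs 1, rem=2, I/O yield, promote→Q0. Q0=[P4] Q1=[P2,P3,P5] Q2=[]
t=23-24: P4@Q0 runs 1, rem=1, I/O yield, promote→Q0. Q0=[P4] Q1=[P2,P3,P5] Q2=[]
t=24-25: P4@Q0 runs 1, rem=0, completes. Q0=[] Q1=[P2,P3,P5] Q2=[]
t=25-31: P2@Q1 runs 6, rem=4, quantum used, demote→Q2. Q0=[] Q1=[P3,P5] Q2=[P2]
t=31-37: P3@Q1 runs 6, rem=4, quantum used, demote→Q2. Q0=[] Q1=[P5] Q2=[P2,P3]
t=37-43: P5@Q1 runs 6, rem=5, quantum used, demote→Q2. Q0=[] Q1=[] Q2=[P2,P3,P5]
t=43-47: P2@Q2 runs 4, rem=0, completes. Q0=[] Q1=[] Q2=[P3,P5]
t=47-51: P3@Q2 runs 4, rem=0, completes. Q0=[] Q1=[] Q2=[P5]
t=51-56: P5@Q2 runs 5, rem=0, completes. Q0=[] Q1=[] Q2=[]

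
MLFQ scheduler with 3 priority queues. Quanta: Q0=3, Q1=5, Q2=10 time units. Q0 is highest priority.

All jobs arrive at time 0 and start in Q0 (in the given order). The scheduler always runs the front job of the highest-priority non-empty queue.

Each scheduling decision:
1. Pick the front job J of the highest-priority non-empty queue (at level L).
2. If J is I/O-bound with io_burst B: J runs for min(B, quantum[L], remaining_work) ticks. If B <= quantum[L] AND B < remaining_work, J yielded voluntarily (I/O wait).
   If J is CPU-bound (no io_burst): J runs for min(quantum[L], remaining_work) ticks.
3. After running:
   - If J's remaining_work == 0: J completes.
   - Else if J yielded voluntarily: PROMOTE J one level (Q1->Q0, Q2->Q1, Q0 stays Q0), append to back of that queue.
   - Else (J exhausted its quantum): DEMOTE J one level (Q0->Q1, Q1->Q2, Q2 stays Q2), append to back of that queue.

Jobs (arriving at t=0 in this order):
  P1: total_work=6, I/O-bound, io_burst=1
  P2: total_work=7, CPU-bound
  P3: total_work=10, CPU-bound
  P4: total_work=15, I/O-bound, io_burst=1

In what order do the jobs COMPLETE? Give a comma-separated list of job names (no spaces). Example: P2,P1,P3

Answer: P1,P4,P2,P3

Derivation:
t=0-1: P1@Q0 runs 1, rem=5, I/O yield, promote→Q0. Q0=[P2,P3,P4,P1] Q1=[] Q2=[]
t=1-4: P2@Q0 runs 3, rem=4, quantum used, demote→Q1. Q0=[P3,P4,P1] Q1=[P2] Q2=[]
t=4-7: P3@Q0 runs 3, rem=7, quantum used, demote→Q1. Q0=[P4,P1] Q1=[P2,P3] Q2=[]
t=7-8: P4@Q0 runs 1, rem=14, I/O yield, promote→Q0. Q0=[P1,P4] Q1=[P2,P3] Q2=[]
t=8-9: P1@Q0 runs 1, rem=4, I/O yield, promote→Q0. Q0=[P4,P1] Q1=[P2,P3] Q2=[]
t=9-10: P4@Q0 runs 1, rem=13, I/O yield, promote→Q0. Q0=[P1,P4] Q1=[P2,P3] Q2=[]
t=10-11: P1@Q0 runs 1, rem=3, I/O yield, promote→Q0. Q0=[P4,P1] Q1=[P2,P3] Q2=[]
t=11-12: P4@Q0 runs 1, rem=12, I/O yield, promote→Q0. Q0=[P1,P4] Q1=[P2,P3] Q2=[]
t=12-13: P1@Q0 runs 1, rem=2, I/O yield, promote→Q0. Q0=[P4,P1] Q1=[P2,P3] Q2=[]
t=13-14: P4@Q0 runs 1, rem=11, I/O yield, promote→Q0. Q0=[P1,P4] Q1=[P2,P3] Q2=[]
t=14-15: P1@Q0 runs 1, rem=1, I/O yield, promote→Q0. Q0=[P4,P1] Q1=[P2,P3] Q2=[]
t=15-16: P4@Q0 runs 1, rem=10, I/O yield, promote→Q0. Q0=[P1,P4] Q1=[P2,P3] Q2=[]
t=16-17: P1@Q0 runs 1, rem=0, completes. Q0=[P4] Q1=[P2,P3] Q2=[]
t=17-18: P4@Q0 runs 1, rem=9, I/O yield, promote→Q0. Q0=[P4] Q1=[P2,P3] Q2=[]
t=18-19: P4@Q0 runs 1, rem=8, I/O yield, promote→Q0. Q0=[P4] Q1=[P2,P3] Q2=[]
t=19-20: P4@Q0 runs 1, rem=7, I/O yield, promote→Q0. Q0=[P4] Q1=[P2,P3] Q2=[]
t=20-21: P4@Q0 runs 1, rem=6, I/O yield, promote→Q0. Q0=[P4] Q1=[P2,P3] Q2=[]
t=21-22: P4@Q0 runs 1, rem=5, I/O yield, promote→Q0. Q0=[P4] Q1=[P2,P3] Q2=[]
t=22-23: P4@Q0 runs 1, rem=4, I/O yield, promote→Q0. Q0=[P4] Q1=[P2,P3] Q2=[]
t=23-24: P4@Q0 runs 1, rem=3, I/O yield, promote→Q0. Q0=[P4] Q1=[P2,P3] Q2=[]
t=24-25: P4@Q0 runs 1, rem=2, I/O yield, promote→Q0. Q0=[P4] Q1=[P2,P3] Q2=[]
t=25-26: P4@Q0 runs 1, rem=1, I/O yield, promote→Q0. Q0=[P4] Q1=[P2,P3] Q2=[]
t=26-27: P4@Q0 runs 1, rem=0, completes. Q0=[] Q1=[P2,P3] Q2=[]
t=27-31: P2@Q1 runs 4, rem=0, completes. Q0=[] Q1=[P3] Q2=[]
t=31-36: P3@Q1 runs 5, rem=2, quantum used, demote→Q2. Q0=[] Q1=[] Q2=[P3]
t=36-38: P3@Q2 runs 2, rem=0, completes. Q0=[] Q1=[] Q2=[]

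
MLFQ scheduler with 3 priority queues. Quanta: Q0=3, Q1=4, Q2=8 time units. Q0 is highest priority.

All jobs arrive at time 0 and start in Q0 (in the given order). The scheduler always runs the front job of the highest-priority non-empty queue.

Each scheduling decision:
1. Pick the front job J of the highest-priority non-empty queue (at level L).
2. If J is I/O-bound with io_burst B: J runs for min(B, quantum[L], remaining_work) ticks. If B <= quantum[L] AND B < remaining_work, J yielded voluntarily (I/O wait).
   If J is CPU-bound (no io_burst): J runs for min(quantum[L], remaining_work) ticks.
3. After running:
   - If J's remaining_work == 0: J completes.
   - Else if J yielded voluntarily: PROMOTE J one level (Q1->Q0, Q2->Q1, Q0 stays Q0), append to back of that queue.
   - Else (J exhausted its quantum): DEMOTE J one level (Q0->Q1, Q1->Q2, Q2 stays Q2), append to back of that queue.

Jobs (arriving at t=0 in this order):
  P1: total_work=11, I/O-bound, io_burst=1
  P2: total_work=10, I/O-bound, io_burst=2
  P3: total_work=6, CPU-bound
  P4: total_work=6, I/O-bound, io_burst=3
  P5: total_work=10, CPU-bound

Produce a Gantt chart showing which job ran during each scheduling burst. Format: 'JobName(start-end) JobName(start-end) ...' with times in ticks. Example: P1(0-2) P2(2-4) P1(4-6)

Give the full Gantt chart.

Answer: P1(0-1) P2(1-3) P3(3-6) P4(6-9) P5(9-12) P1(12-13) P2(13-15) P4(15-18) P1(18-19) P2(19-21) P1(21-22) P2(22-24) P1(24-25) P2(25-27) P1(27-28) P1(28-29) P1(29-30) P1(30-31) P1(31-32) P1(32-33) P3(33-36) P5(36-40) P5(40-43)

Derivation:
t=0-1: P1@Q0 runs 1, rem=10, I/O yield, promote→Q0. Q0=[P2,P3,P4,P5,P1] Q1=[] Q2=[]
t=1-3: P2@Q0 runs 2, rem=8, I/O yield, promote→Q0. Q0=[P3,P4,P5,P1,P2] Q1=[] Q2=[]
t=3-6: P3@Q0 runs 3, rem=3, quantum used, demote→Q1. Q0=[P4,P5,P1,P2] Q1=[P3] Q2=[]
t=6-9: P4@Q0 runs 3, rem=3, I/O yield, promote→Q0. Q0=[P5,P1,P2,P4] Q1=[P3] Q2=[]
t=9-12: P5@Q0 runs 3, rem=7, quantum used, demote→Q1. Q0=[P1,P2,P4] Q1=[P3,P5] Q2=[]
t=12-13: P1@Q0 runs 1, rem=9, I/O yield, promote→Q0. Q0=[P2,P4,P1] Q1=[P3,P5] Q2=[]
t=13-15: P2@Q0 runs 2, rem=6, I/O yield, promote→Q0. Q0=[P4,P1,P2] Q1=[P3,P5] Q2=[]
t=15-18: P4@Q0 runs 3, rem=0, completes. Q0=[P1,P2] Q1=[P3,P5] Q2=[]
t=18-19: P1@Q0 runs 1, rem=8, I/O yield, promote→Q0. Q0=[P2,P1] Q1=[P3,P5] Q2=[]
t=19-21: P2@Q0 runs 2, rem=4, I/O yield, promote→Q0. Q0=[P1,P2] Q1=[P3,P5] Q2=[]
t=21-22: P1@Q0 runs 1, rem=7, I/O yield, promote→Q0. Q0=[P2,P1] Q1=[P3,P5] Q2=[]
t=22-24: P2@Q0 runs 2, rem=2, I/O yield, promote→Q0. Q0=[P1,P2] Q1=[P3,P5] Q2=[]
t=24-25: P1@Q0 runs 1, rem=6, I/O yield, promote→Q0. Q0=[P2,P1] Q1=[P3,P5] Q2=[]
t=25-27: P2@Q0 runs 2, rem=0, completes. Q0=[P1] Q1=[P3,P5] Q2=[]
t=27-28: P1@Q0 runs 1, rem=5, I/O yield, promote→Q0. Q0=[P1] Q1=[P3,P5] Q2=[]
t=28-29: P1@Q0 runs 1, rem=4, I/O yield, promote→Q0. Q0=[P1] Q1=[P3,P5] Q2=[]
t=29-30: P1@Q0 runs 1, rem=3, I/O yield, promote→Q0. Q0=[P1] Q1=[P3,P5] Q2=[]
t=30-31: P1@Q0 runs 1, rem=2, I/O yield, promote→Q0. Q0=[P1] Q1=[P3,P5] Q2=[]
t=31-32: P1@Q0 runs 1, rem=1, I/O yield, promote→Q0. Q0=[P1] Q1=[P3,P5] Q2=[]
t=32-33: P1@Q0 runs 1, rem=0, completes. Q0=[] Q1=[P3,P5] Q2=[]
t=33-36: P3@Q1 runs 3, rem=0, completes. Q0=[] Q1=[P5] Q2=[]
t=36-40: P5@Q1 runs 4, rem=3, quantum used, demote→Q2. Q0=[] Q1=[] Q2=[P5]
t=40-43: P5@Q2 runs 3, rem=0, completes. Q0=[] Q1=[] Q2=[]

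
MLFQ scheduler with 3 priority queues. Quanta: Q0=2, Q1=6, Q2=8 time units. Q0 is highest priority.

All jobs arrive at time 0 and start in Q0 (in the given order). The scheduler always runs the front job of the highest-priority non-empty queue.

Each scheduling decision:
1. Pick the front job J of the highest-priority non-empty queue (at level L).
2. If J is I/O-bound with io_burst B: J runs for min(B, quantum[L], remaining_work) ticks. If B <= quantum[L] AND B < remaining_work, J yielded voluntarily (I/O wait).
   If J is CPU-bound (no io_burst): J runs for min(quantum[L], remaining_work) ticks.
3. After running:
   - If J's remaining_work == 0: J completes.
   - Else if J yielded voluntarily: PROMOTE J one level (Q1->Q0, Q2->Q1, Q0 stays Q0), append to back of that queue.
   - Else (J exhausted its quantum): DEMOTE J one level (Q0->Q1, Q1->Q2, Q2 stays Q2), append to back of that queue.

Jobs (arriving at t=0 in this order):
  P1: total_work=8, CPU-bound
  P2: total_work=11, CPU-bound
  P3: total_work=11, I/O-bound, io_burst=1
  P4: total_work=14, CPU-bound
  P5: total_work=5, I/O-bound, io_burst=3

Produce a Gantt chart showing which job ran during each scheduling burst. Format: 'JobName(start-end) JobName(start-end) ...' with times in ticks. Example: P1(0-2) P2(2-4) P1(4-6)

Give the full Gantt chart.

t=0-2: P1@Q0 runs 2, rem=6, quantum used, demote→Q1. Q0=[P2,P3,P4,P5] Q1=[P1] Q2=[]
t=2-4: P2@Q0 runs 2, rem=9, quantum used, demote→Q1. Q0=[P3,P4,P5] Q1=[P1,P2] Q2=[]
t=4-5: P3@Q0 runs 1, rem=10, I/O yield, promote→Q0. Q0=[P4,P5,P3] Q1=[P1,P2] Q2=[]
t=5-7: P4@Q0 runs 2, rem=12, quantum used, demote→Q1. Q0=[P5,P3] Q1=[P1,P2,P4] Q2=[]
t=7-9: P5@Q0 runs 2, rem=3, quantum used, demote→Q1. Q0=[P3] Q1=[P1,P2,P4,P5] Q2=[]
t=9-10: P3@Q0 runs 1, rem=9, I/O yield, promote→Q0. Q0=[P3] Q1=[P1,P2,P4,P5] Q2=[]
t=10-11: P3@Q0 runs 1, rem=8, I/O yield, promote→Q0. Q0=[P3] Q1=[P1,P2,P4,P5] Q2=[]
t=11-12: P3@Q0 runs 1, rem=7, I/O yield, promote→Q0. Q0=[P3] Q1=[P1,P2,P4,P5] Q2=[]
t=12-13: P3@Q0 runs 1, rem=6, I/O yield, promote→Q0. Q0=[P3] Q1=[P1,P2,P4,P5] Q2=[]
t=13-14: P3@Q0 runs 1, rem=5, I/O yield, promote→Q0. Q0=[P3] Q1=[P1,P2,P4,P5] Q2=[]
t=14-15: P3@Q0 runs 1, rem=4, I/O yield, promote→Q0. Q0=[P3] Q1=[P1,P2,P4,P5] Q2=[]
t=15-16: P3@Q0 runs 1, rem=3, I/O yield, promote→Q0. Q0=[P3] Q1=[P1,P2,P4,P5] Q2=[]
t=16-17: P3@Q0 runs 1, rem=2, I/O yield, promote→Q0. Q0=[P3] Q1=[P1,P2,P4,P5] Q2=[]
t=17-18: P3@Q0 runs 1, rem=1, I/O yield, promote→Q0. Q0=[P3] Q1=[P1,P2,P4,P5] Q2=[]
t=18-19: P3@Q0 runs 1, rem=0, completes. Q0=[] Q1=[P1,P2,P4,P5] Q2=[]
t=19-25: P1@Q1 runs 6, rem=0, completes. Q0=[] Q1=[P2,P4,P5] Q2=[]
t=25-31: P2@Q1 runs 6, rem=3, quantum used, demote→Q2. Q0=[] Q1=[P4,P5] Q2=[P2]
t=31-37: P4@Q1 runs 6, rem=6, quantum used, demote→Q2. Q0=[] Q1=[P5] Q2=[P2,P4]
t=37-40: P5@Q1 runs 3, rem=0, completes. Q0=[] Q1=[] Q2=[P2,P4]
t=40-43: P2@Q2 runs 3, rem=0, completes. Q0=[] Q1=[] Q2=[P4]
t=43-49: P4@Q2 runs 6, rem=0, completes. Q0=[] Q1=[] Q2=[]

Answer: P1(0-2) P2(2-4) P3(4-5) P4(5-7) P5(7-9) P3(9-10) P3(10-11) P3(11-12) P3(12-13) P3(13-14) P3(14-15) P3(15-16) P3(16-17) P3(17-18) P3(18-19) P1(19-25) P2(25-31) P4(31-37) P5(37-40) P2(40-43) P4(43-49)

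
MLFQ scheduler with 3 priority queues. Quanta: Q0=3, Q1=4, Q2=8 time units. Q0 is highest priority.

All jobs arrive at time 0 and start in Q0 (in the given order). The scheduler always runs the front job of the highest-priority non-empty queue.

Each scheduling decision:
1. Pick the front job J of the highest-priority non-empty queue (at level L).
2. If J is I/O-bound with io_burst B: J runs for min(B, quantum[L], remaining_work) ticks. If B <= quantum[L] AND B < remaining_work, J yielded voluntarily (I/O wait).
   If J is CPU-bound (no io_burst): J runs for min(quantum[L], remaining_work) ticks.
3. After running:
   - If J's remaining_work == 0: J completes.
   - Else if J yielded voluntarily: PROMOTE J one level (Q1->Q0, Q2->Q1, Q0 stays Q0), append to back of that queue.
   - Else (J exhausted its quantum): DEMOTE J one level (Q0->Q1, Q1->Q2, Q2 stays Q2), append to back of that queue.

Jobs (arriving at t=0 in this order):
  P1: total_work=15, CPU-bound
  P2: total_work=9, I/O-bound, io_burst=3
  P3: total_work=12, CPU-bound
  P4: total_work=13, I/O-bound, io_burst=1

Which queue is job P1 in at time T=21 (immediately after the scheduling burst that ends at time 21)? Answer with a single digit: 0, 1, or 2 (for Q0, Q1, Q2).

Answer: 1

Derivation:
t=0-3: P1@Q0 runs 3, rem=12, quantum used, demote→Q1. Q0=[P2,P3,P4] Q1=[P1] Q2=[]
t=3-6: P2@Q0 runs 3, rem=6, I/O yield, promote→Q0. Q0=[P3,P4,P2] Q1=[P1] Q2=[]
t=6-9: P3@Q0 runs 3, rem=9, quantum used, demote→Q1. Q0=[P4,P2] Q1=[P1,P3] Q2=[]
t=9-10: P4@Q0 runs 1, rem=12, I/O yield, promote→Q0. Q0=[P2,P4] Q1=[P1,P3] Q2=[]
t=10-13: P2@Q0 runs 3, rem=3, I/O yield, promote→Q0. Q0=[P4,P2] Q1=[P1,P3] Q2=[]
t=13-14: P4@Q0 runs 1, rem=11, I/O yield, promote→Q0. Q0=[P2,P4] Q1=[P1,P3] Q2=[]
t=14-17: P2@Q0 runs 3, rem=0, completes. Q0=[P4] Q1=[P1,P3] Q2=[]
t=17-18: P4@Q0 runs 1, rem=10, I/O yield, promote→Q0. Q0=[P4] Q1=[P1,P3] Q2=[]
t=18-19: P4@Q0 runs 1, rem=9, I/O yield, promote→Q0. Q0=[P4] Q1=[P1,P3] Q2=[]
t=19-20: P4@Q0 runs 1, rem=8, I/O yield, promote→Q0. Q0=[P4] Q1=[P1,P3] Q2=[]
t=20-21: P4@Q0 runs 1, rem=7, I/O yield, promote→Q0. Q0=[P4] Q1=[P1,P3] Q2=[]
t=21-22: P4@Q0 runs 1, rem=6, I/O yield, promote→Q0. Q0=[P4] Q1=[P1,P3] Q2=[]
t=22-23: P4@Q0 runs 1, rem=5, I/O yield, promote→Q0. Q0=[P4] Q1=[P1,P3] Q2=[]
t=23-24: P4@Q0 runs 1, rem=4, I/O yield, promote→Q0. Q0=[P4] Q1=[P1,P3] Q2=[]
t=24-25: P4@Q0 runs 1, rem=3, I/O yield, promote→Q0. Q0=[P4] Q1=[P1,P3] Q2=[]
t=25-26: P4@Q0 runs 1, rem=2, I/O yield, promote→Q0. Q0=[P4] Q1=[P1,P3] Q2=[]
t=26-27: P4@Q0 runs 1, rem=1, I/O yield, promote→Q0. Q0=[P4] Q1=[P1,P3] Q2=[]
t=27-28: P4@Q0 runs 1, rem=0, completes. Q0=[] Q1=[P1,P3] Q2=[]
t=28-32: P1@Q1 runs 4, rem=8, quantum used, demote→Q2. Q0=[] Q1=[P3] Q2=[P1]
t=32-36: P3@Q1 runs 4, rem=5, quantum used, demote→Q2. Q0=[] Q1=[] Q2=[P1,P3]
t=36-44: P1@Q2 runs 8, rem=0, completes. Q0=[] Q1=[] Q2=[P3]
t=44-49: P3@Q2 runs 5, rem=0, completes. Q0=[] Q1=[] Q2=[]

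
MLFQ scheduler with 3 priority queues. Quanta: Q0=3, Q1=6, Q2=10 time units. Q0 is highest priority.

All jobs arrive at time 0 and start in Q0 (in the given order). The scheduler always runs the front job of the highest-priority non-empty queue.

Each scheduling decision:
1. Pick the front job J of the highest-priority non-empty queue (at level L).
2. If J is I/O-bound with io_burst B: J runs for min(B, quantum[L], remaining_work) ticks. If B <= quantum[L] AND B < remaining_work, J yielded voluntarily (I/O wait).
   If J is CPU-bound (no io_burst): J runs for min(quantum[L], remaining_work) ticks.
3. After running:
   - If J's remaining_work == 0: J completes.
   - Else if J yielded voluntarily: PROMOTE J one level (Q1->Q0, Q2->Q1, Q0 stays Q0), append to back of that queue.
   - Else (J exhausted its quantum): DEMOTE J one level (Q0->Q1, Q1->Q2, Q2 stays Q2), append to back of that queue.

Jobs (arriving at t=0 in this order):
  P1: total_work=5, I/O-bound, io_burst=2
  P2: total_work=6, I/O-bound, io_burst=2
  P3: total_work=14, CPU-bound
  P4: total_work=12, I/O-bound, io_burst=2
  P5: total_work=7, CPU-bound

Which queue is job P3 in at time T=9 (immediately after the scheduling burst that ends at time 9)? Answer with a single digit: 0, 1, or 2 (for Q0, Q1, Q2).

t=0-2: P1@Q0 runs 2, rem=3, I/O yield, promote→Q0. Q0=[P2,P3,P4,P5,P1] Q1=[] Q2=[]
t=2-4: P2@Q0 runs 2, rem=4, I/O yield, promote→Q0. Q0=[P3,P4,P5,P1,P2] Q1=[] Q2=[]
t=4-7: P3@Q0 runs 3, rem=11, quantum used, demote→Q1. Q0=[P4,P5,P1,P2] Q1=[P3] Q2=[]
t=7-9: P4@Q0 runs 2, rem=10, I/O yield, promote→Q0. Q0=[P5,P1,P2,P4] Q1=[P3] Q2=[]
t=9-12: P5@Q0 runs 3, rem=4, quantum used, demote→Q1. Q0=[P1,P2,P4] Q1=[P3,P5] Q2=[]
t=12-14: P1@Q0 runs 2, rem=1, I/O yield, promote→Q0. Q0=[P2,P4,P1] Q1=[P3,P5] Q2=[]
t=14-16: P2@Q0 runs 2, rem=2, I/O yield, promote→Q0. Q0=[P4,P1,P2] Q1=[P3,P5] Q2=[]
t=16-18: P4@Q0 runs 2, rem=8, I/O yield, promote→Q0. Q0=[P1,P2,P4] Q1=[P3,P5] Q2=[]
t=18-19: P1@Q0 runs 1, rem=0, completes. Q0=[P2,P4] Q1=[P3,P5] Q2=[]
t=19-21: P2@Q0 runs 2, rem=0, completes. Q0=[P4] Q1=[P3,P5] Q2=[]
t=21-23: P4@Q0 runs 2, rem=6, I/O yield, promote→Q0. Q0=[P4] Q1=[P3,P5] Q2=[]
t=23-25: P4@Q0 runs 2, rem=4, I/O yield, promote→Q0. Q0=[P4] Q1=[P3,P5] Q2=[]
t=25-27: P4@Q0 runs 2, rem=2, I/O yield, promote→Q0. Q0=[P4] Q1=[P3,P5] Q2=[]
t=27-29: P4@Q0 runs 2, rem=0, completes. Q0=[] Q1=[P3,P5] Q2=[]
t=29-35: P3@Q1 runs 6, rem=5, quantum used, demote→Q2. Q0=[] Q1=[P5] Q2=[P3]
t=35-39: P5@Q1 runs 4, rem=0, completes. Q0=[] Q1=[] Q2=[P3]
t=39-44: P3@Q2 runs 5, rem=0, completes. Q0=[] Q1=[] Q2=[]

Answer: 1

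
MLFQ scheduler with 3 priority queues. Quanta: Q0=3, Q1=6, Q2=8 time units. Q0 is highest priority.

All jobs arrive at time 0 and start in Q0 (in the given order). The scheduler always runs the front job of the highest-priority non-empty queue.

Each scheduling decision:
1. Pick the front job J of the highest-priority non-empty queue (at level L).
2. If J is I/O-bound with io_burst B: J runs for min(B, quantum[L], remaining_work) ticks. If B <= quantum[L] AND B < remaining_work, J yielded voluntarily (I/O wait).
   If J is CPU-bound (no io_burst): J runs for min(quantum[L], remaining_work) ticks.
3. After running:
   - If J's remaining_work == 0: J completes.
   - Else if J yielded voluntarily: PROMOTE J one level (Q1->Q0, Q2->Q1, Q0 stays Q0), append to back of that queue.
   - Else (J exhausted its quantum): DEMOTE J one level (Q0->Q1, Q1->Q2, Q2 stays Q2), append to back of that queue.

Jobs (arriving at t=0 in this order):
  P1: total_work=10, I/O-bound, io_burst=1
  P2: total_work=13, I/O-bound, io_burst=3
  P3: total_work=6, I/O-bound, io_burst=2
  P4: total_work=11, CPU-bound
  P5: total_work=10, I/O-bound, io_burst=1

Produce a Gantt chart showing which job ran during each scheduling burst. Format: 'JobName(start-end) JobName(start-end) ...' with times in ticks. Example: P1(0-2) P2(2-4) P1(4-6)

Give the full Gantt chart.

Answer: P1(0-1) P2(1-4) P3(4-6) P4(6-9) P5(9-10) P1(10-11) P2(11-14) P3(14-16) P5(16-17) P1(17-18) P2(18-21) P3(21-23) P5(23-24) P1(24-25) P2(25-28) P5(28-29) P1(29-30) P2(30-31) P5(31-32) P1(32-33) P5(33-34) P1(34-35) P5(35-36) P1(36-37) P5(37-38) P1(38-39) P5(39-40) P1(40-41) P5(41-42) P4(42-48) P4(48-50)

Derivation:
t=0-1: P1@Q0 runs 1, rem=9, I/O yield, promote→Q0. Q0=[P2,P3,P4,P5,P1] Q1=[] Q2=[]
t=1-4: P2@Q0 runs 3, rem=10, I/O yield, promote→Q0. Q0=[P3,P4,P5,P1,P2] Q1=[] Q2=[]
t=4-6: P3@Q0 runs 2, rem=4, I/O yield, promote→Q0. Q0=[P4,P5,P1,P2,P3] Q1=[] Q2=[]
t=6-9: P4@Q0 runs 3, rem=8, quantum used, demote→Q1. Q0=[P5,P1,P2,P3] Q1=[P4] Q2=[]
t=9-10: P5@Q0 runs 1, rem=9, I/O yield, promote→Q0. Q0=[P1,P2,P3,P5] Q1=[P4] Q2=[]
t=10-11: P1@Q0 runs 1, rem=8, I/O yield, promote→Q0. Q0=[P2,P3,P5,P1] Q1=[P4] Q2=[]
t=11-14: P2@Q0 runs 3, rem=7, I/O yield, promote→Q0. Q0=[P3,P5,P1,P2] Q1=[P4] Q2=[]
t=14-16: P3@Q0 runs 2, rem=2, I/O yield, promote→Q0. Q0=[P5,P1,P2,P3] Q1=[P4] Q2=[]
t=16-17: P5@Q0 runs 1, rem=8, I/O yield, promote→Q0. Q0=[P1,P2,P3,P5] Q1=[P4] Q2=[]
t=17-18: P1@Q0 runs 1, rem=7, I/O yield, promote→Q0. Q0=[P2,P3,P5,P1] Q1=[P4] Q2=[]
t=18-21: P2@Q0 runs 3, rem=4, I/O yield, promote→Q0. Q0=[P3,P5,P1,P2] Q1=[P4] Q2=[]
t=21-23: P3@Q0 runs 2, rem=0, completes. Q0=[P5,P1,P2] Q1=[P4] Q2=[]
t=23-24: P5@Q0 runs 1, rem=7, I/O yield, promote→Q0. Q0=[P1,P2,P5] Q1=[P4] Q2=[]
t=24-25: P1@Q0 runs 1, rem=6, I/O yield, promote→Q0. Q0=[P2,P5,P1] Q1=[P4] Q2=[]
t=25-28: P2@Q0 runs 3, rem=1, I/O yield, promote→Q0. Q0=[P5,P1,P2] Q1=[P4] Q2=[]
t=28-29: P5@Q0 runs 1, rem=6, I/O yield, promote→Q0. Q0=[P1,P2,P5] Q1=[P4] Q2=[]
t=29-30: P1@Q0 runs 1, rem=5, I/O yield, promote→Q0. Q0=[P2,P5,P1] Q1=[P4] Q2=[]
t=30-31: P2@Q0 runs 1, rem=0, completes. Q0=[P5,P1] Q1=[P4] Q2=[]
t=31-32: P5@Q0 runs 1, rem=5, I/O yield, promote→Q0. Q0=[P1,P5] Q1=[P4] Q2=[]
t=32-33: P1@Q0 runs 1, rem=4, I/O yield, promote→Q0. Q0=[P5,P1] Q1=[P4] Q2=[]
t=33-34: P5@Q0 runs 1, rem=4, I/O yield, promote→Q0. Q0=[P1,P5] Q1=[P4] Q2=[]
t=34-35: P1@Q0 runs 1, rem=3, I/O yield, promote→Q0. Q0=[P5,P1] Q1=[P4] Q2=[]
t=35-36: P5@Q0 runs 1, rem=3, I/O yield, promote→Q0. Q0=[P1,P5] Q1=[P4] Q2=[]
t=36-37: P1@Q0 runs 1, rem=2, I/O yield, promote→Q0. Q0=[P5,P1] Q1=[P4] Q2=[]
t=37-38: P5@Q0 runs 1, rem=2, I/O yield, promote→Q0. Q0=[P1,P5] Q1=[P4] Q2=[]
t=38-39: P1@Q0 runs 1, rem=1, I/O yield, promote→Q0. Q0=[P5,P1] Q1=[P4] Q2=[]
t=39-40: P5@Q0 runs 1, rem=1, I/O yield, promote→Q0. Q0=[P1,P5] Q1=[P4] Q2=[]
t=40-41: P1@Q0 runs 1, rem=0, completes. Q0=[P5] Q1=[P4] Q2=[]
t=41-42: P5@Q0 runs 1, rem=0, completes. Q0=[] Q1=[P4] Q2=[]
t=42-48: P4@Q1 runs 6, rem=2, quantum used, demote→Q2. Q0=[] Q1=[] Q2=[P4]
t=48-50: P4@Q2 runs 2, rem=0, completes. Q0=[] Q1=[] Q2=[]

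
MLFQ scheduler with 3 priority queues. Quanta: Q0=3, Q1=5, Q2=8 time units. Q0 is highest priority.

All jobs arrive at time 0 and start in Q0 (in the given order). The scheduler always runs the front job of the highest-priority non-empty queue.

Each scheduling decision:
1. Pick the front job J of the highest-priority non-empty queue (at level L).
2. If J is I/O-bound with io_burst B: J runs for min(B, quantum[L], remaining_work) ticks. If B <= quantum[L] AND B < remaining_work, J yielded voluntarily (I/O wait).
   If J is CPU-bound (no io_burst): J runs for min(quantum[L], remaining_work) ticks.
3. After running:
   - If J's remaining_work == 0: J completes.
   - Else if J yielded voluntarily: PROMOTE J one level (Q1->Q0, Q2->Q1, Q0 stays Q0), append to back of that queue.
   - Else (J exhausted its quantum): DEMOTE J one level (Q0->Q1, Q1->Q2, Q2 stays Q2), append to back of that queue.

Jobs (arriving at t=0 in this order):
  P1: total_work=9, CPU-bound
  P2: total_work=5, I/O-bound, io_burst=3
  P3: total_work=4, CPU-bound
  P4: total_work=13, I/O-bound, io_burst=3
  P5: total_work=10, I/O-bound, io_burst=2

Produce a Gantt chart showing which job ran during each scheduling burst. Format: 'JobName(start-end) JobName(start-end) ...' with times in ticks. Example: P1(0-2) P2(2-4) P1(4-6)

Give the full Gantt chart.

Answer: P1(0-3) P2(3-6) P3(6-9) P4(9-12) P5(12-14) P2(14-16) P4(16-19) P5(19-21) P4(21-24) P5(24-26) P4(26-29) P5(29-31) P4(31-32) P5(32-34) P1(34-39) P3(39-40) P1(40-41)

Derivation:
t=0-3: P1@Q0 runs 3, rem=6, quantum used, demote→Q1. Q0=[P2,P3,P4,P5] Q1=[P1] Q2=[]
t=3-6: P2@Q0 runs 3, rem=2, I/O yield, promote→Q0. Q0=[P3,P4,P5,P2] Q1=[P1] Q2=[]
t=6-9: P3@Q0 runs 3, rem=1, quantum used, demote→Q1. Q0=[P4,P5,P2] Q1=[P1,P3] Q2=[]
t=9-12: P4@Q0 runs 3, rem=10, I/O yield, promote→Q0. Q0=[P5,P2,P4] Q1=[P1,P3] Q2=[]
t=12-14: P5@Q0 runs 2, rem=8, I/O yield, promote→Q0. Q0=[P2,P4,P5] Q1=[P1,P3] Q2=[]
t=14-16: P2@Q0 runs 2, rem=0, completes. Q0=[P4,P5] Q1=[P1,P3] Q2=[]
t=16-19: P4@Q0 runs 3, rem=7, I/O yield, promote→Q0. Q0=[P5,P4] Q1=[P1,P3] Q2=[]
t=19-21: P5@Q0 runs 2, rem=6, I/O yield, promote→Q0. Q0=[P4,P5] Q1=[P1,P3] Q2=[]
t=21-24: P4@Q0 runs 3, rem=4, I/O yield, promote→Q0. Q0=[P5,P4] Q1=[P1,P3] Q2=[]
t=24-26: P5@Q0 runs 2, rem=4, I/O yield, promote→Q0. Q0=[P4,P5] Q1=[P1,P3] Q2=[]
t=26-29: P4@Q0 runs 3, rem=1, I/O yield, promote→Q0. Q0=[P5,P4] Q1=[P1,P3] Q2=[]
t=29-31: P5@Q0 runs 2, rem=2, I/O yield, promote→Q0. Q0=[P4,P5] Q1=[P1,P3] Q2=[]
t=31-32: P4@Q0 runs 1, rem=0, completes. Q0=[P5] Q1=[P1,P3] Q2=[]
t=32-34: P5@Q0 runs 2, rem=0, completes. Q0=[] Q1=[P1,P3] Q2=[]
t=34-39: P1@Q1 runs 5, rem=1, quantum used, demote→Q2. Q0=[] Q1=[P3] Q2=[P1]
t=39-40: P3@Q1 runs 1, rem=0, completes. Q0=[] Q1=[] Q2=[P1]
t=40-41: P1@Q2 runs 1, rem=0, completes. Q0=[] Q1=[] Q2=[]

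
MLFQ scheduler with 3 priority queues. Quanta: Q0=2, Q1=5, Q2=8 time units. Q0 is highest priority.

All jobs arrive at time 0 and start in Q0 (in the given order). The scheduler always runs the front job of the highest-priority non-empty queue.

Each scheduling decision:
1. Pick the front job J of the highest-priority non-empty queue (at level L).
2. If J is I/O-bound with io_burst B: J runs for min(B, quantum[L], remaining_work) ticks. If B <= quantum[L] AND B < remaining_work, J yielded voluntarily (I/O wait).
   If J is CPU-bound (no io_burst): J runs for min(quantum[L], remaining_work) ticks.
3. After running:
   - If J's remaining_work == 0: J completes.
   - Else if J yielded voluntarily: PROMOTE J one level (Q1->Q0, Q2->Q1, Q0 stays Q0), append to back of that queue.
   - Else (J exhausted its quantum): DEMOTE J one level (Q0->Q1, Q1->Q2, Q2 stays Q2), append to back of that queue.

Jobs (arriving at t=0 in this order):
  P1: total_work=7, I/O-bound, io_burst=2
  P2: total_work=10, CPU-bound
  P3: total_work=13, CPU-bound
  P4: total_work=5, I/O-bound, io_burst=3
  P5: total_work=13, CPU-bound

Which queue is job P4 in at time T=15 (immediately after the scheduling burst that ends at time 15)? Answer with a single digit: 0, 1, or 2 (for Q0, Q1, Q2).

t=0-2: P1@Q0 runs 2, rem=5, I/O yield, promote→Q0. Q0=[P2,P3,P4,P5,P1] Q1=[] Q2=[]
t=2-4: P2@Q0 runs 2, rem=8, quantum used, demote→Q1. Q0=[P3,P4,P5,P1] Q1=[P2] Q2=[]
t=4-6: P3@Q0 runs 2, rem=11, quantum used, demote→Q1. Q0=[P4,P5,P1] Q1=[P2,P3] Q2=[]
t=6-8: P4@Q0 runs 2, rem=3, quantum used, demote→Q1. Q0=[P5,P1] Q1=[P2,P3,P4] Q2=[]
t=8-10: P5@Q0 runs 2, rem=11, quantum used, demote→Q1. Q0=[P1] Q1=[P2,P3,P4,P5] Q2=[]
t=10-12: P1@Q0 runs 2, rem=3, I/O yield, promote→Q0. Q0=[P1] Q1=[P2,P3,P4,P5] Q2=[]
t=12-14: P1@Q0 runs 2, rem=1, I/O yield, promote→Q0. Q0=[P1] Q1=[P2,P3,P4,P5] Q2=[]
t=14-15: P1@Q0 runs 1, rem=0, completes. Q0=[] Q1=[P2,P3,P4,P5] Q2=[]
t=15-20: P2@Q1 runs 5, rem=3, quantum used, demote→Q2. Q0=[] Q1=[P3,P4,P5] Q2=[P2]
t=20-25: P3@Q1 runs 5, rem=6, quantum used, demote→Q2. Q0=[] Q1=[P4,P5] Q2=[P2,P3]
t=25-28: P4@Q1 runs 3, rem=0, completes. Q0=[] Q1=[P5] Q2=[P2,P3]
t=28-33: P5@Q1 runs 5, rem=6, quantum used, demote→Q2. Q0=[] Q1=[] Q2=[P2,P3,P5]
t=33-36: P2@Q2 runs 3, rem=0, completes. Q0=[] Q1=[] Q2=[P3,P5]
t=36-42: P3@Q2 runs 6, rem=0, completes. Q0=[] Q1=[] Q2=[P5]
t=42-48: P5@Q2 runs 6, rem=0, completes. Q0=[] Q1=[] Q2=[]

Answer: 1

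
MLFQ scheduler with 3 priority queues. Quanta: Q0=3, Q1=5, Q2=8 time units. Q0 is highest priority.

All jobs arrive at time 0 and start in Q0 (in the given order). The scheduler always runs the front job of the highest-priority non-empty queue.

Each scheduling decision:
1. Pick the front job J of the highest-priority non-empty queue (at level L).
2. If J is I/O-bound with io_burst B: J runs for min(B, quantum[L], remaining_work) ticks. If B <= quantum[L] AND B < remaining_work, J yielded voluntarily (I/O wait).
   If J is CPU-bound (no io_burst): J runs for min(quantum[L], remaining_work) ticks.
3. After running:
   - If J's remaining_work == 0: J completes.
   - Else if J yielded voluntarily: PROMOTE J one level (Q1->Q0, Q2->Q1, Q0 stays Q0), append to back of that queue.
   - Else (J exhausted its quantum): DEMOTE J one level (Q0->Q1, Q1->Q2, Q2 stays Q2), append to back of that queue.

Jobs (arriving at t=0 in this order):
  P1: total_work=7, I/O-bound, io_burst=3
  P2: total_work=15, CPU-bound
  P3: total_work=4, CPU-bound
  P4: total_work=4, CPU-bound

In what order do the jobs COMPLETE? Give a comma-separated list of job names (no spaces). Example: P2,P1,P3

Answer: P1,P3,P4,P2

Derivation:
t=0-3: P1@Q0 runs 3, rem=4, I/O yield, promote→Q0. Q0=[P2,P3,P4,P1] Q1=[] Q2=[]
t=3-6: P2@Q0 runs 3, rem=12, quantum used, demote→Q1. Q0=[P3,P4,P1] Q1=[P2] Q2=[]
t=6-9: P3@Q0 runs 3, rem=1, quantum used, demote→Q1. Q0=[P4,P1] Q1=[P2,P3] Q2=[]
t=9-12: P4@Q0 runs 3, rem=1, quantum used, demote→Q1. Q0=[P1] Q1=[P2,P3,P4] Q2=[]
t=12-15: P1@Q0 runs 3, rem=1, I/O yield, promote→Q0. Q0=[P1] Q1=[P2,P3,P4] Q2=[]
t=15-16: P1@Q0 runs 1, rem=0, completes. Q0=[] Q1=[P2,P3,P4] Q2=[]
t=16-21: P2@Q1 runs 5, rem=7, quantum used, demote→Q2. Q0=[] Q1=[P3,P4] Q2=[P2]
t=21-22: P3@Q1 runs 1, rem=0, completes. Q0=[] Q1=[P4] Q2=[P2]
t=22-23: P4@Q1 runs 1, rem=0, completes. Q0=[] Q1=[] Q2=[P2]
t=23-30: P2@Q2 runs 7, rem=0, completes. Q0=[] Q1=[] Q2=[]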